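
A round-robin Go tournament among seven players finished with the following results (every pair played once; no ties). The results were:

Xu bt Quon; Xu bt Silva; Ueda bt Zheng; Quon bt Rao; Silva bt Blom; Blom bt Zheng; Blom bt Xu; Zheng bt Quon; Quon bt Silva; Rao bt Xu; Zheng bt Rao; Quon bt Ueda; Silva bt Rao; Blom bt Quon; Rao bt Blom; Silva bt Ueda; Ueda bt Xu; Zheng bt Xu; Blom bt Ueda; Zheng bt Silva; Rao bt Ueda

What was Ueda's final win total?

Ueda's results: beat Xu, Zheng; lost to Silva, Blom, Rao, Quon.
That is 2 wins.

2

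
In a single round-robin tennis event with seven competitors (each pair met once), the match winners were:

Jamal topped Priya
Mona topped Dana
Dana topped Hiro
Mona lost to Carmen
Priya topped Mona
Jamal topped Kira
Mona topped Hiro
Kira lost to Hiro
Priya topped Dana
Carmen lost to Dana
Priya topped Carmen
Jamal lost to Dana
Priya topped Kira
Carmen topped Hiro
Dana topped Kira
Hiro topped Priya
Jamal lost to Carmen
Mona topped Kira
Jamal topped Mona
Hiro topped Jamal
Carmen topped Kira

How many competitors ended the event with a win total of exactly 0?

Win totals: Carmen 4, Jamal 3, Kira 0, Priya 4, Mona 3, Dana 4, Hiro 3.
Exactly 0: Kira — 1 competitor.

1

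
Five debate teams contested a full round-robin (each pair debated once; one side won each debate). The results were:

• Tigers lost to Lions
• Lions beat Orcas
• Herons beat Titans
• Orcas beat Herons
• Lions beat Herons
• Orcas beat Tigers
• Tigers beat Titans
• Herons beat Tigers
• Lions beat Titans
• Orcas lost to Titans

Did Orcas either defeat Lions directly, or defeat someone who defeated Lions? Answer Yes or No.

Orcas did not beat Lions directly.
Orcas beat Herons, Tigers, but each of them lost to Lions. No two-step path.

No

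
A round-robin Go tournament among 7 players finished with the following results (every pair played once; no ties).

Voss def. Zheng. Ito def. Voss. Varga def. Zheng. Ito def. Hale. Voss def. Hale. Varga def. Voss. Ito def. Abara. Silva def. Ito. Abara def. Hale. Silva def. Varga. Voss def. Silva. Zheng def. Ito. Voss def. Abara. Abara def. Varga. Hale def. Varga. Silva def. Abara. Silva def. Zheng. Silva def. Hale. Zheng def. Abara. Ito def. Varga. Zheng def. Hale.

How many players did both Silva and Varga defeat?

Silva beat: Zheng, Varga, Ito, Abara, Hale.
Varga beat: Zheng, Voss.
Both beat: Zheng — 1.

1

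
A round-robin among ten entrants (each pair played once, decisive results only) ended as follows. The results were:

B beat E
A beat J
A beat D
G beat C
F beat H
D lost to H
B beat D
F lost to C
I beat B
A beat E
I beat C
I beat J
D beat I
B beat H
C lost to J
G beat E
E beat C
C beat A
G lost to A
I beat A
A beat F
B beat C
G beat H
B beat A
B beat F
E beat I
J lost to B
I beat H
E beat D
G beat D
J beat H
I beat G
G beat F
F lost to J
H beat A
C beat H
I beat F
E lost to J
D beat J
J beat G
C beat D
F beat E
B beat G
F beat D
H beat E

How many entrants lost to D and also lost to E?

D beat: I, J.
E beat: C, D, I.
Both beat: I — 1.

1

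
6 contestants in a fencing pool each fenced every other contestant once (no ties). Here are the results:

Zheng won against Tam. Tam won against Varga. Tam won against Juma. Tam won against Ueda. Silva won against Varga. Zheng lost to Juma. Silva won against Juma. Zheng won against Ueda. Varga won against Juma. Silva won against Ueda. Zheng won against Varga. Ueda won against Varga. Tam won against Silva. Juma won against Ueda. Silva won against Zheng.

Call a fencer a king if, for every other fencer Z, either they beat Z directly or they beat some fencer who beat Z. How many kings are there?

Tam reaches everyone (king).
Silva reaches everyone (king).
Ueda cannot reach Tam, Silva, Zheng in two steps.
Varga cannot reach Tam, Silva in two steps.
Juma cannot reach Silva in two steps.
Zheng reaches everyone (king).
Kings: Tam, Silva, Zheng — 3.

3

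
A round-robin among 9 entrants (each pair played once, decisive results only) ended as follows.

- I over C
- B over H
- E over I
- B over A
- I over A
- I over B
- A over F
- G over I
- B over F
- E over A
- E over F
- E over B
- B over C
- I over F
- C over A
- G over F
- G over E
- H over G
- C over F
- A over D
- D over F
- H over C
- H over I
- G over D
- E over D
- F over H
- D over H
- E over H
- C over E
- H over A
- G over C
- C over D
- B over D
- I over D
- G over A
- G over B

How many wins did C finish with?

4

C's results: beat A, D, E, F; lost to B, G, H, I.
That is 4 wins.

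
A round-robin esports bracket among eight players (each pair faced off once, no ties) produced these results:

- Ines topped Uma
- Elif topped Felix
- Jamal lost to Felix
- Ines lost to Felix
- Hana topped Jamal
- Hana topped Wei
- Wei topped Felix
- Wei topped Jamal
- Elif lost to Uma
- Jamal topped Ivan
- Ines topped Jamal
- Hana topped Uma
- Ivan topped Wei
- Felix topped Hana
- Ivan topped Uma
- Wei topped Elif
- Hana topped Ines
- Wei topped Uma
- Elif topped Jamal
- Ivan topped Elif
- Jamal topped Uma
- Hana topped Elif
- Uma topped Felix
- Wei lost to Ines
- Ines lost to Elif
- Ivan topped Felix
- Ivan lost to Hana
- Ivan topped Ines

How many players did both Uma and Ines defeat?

0

Uma beat: Felix, Elif.
Ines beat: Wei, Uma, Jamal.
No one was beaten by both.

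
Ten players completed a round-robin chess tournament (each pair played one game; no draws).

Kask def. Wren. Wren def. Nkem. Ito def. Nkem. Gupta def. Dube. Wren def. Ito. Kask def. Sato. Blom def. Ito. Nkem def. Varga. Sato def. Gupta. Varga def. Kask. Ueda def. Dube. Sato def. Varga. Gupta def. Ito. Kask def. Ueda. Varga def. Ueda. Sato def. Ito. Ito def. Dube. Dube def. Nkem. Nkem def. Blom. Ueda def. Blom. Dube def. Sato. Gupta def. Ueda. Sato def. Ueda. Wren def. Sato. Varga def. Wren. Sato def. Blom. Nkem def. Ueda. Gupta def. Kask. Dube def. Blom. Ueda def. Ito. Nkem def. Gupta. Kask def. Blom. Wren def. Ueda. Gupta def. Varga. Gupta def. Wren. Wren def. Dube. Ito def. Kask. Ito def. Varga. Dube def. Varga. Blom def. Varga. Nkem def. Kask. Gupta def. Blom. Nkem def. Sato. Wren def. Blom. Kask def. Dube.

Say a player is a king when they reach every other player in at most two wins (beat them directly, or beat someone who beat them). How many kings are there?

Sato reaches everyone (king).
Varga cannot reach Gupta in two steps.
Gupta reaches everyone (king).
Dube reaches everyone (king).
Nkem reaches everyone (king).
Wren reaches everyone (king).
Ueda cannot reach Gupta, Wren in two steps.
Kask reaches everyone (king).
Blom cannot reach Sato, Gupta in two steps.
Ito reaches everyone (king).
Kings: Sato, Gupta, Dube, Nkem, Wren, Kask, Ito — 7.

7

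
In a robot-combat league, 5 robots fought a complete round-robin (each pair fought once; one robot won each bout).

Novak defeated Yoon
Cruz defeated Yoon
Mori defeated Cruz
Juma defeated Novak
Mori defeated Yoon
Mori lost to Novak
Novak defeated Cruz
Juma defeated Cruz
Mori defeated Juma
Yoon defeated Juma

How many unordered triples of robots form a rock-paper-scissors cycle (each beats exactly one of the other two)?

3

Of the C(5,3) = 10 triples, the cyclic ones are: {Yoon, Juma, Novak}; {Yoon, Juma, Cruz}; {Juma, Novak, Mori}.
That is 3.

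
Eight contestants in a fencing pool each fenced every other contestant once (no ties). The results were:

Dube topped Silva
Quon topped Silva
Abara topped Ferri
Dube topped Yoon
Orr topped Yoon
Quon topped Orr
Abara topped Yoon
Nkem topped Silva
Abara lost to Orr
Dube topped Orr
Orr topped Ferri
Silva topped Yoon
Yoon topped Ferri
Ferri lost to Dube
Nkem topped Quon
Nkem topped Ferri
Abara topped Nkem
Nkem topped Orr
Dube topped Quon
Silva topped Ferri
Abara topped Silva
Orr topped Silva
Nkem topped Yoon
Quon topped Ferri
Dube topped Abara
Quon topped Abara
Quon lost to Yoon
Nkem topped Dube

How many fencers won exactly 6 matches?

Win totals: Silva 2, Orr 4, Yoon 2, Nkem 6, Dube 6, Ferri 0, Quon 4, Abara 4.
Exactly 6: Nkem, Dube — 2 fencers.

2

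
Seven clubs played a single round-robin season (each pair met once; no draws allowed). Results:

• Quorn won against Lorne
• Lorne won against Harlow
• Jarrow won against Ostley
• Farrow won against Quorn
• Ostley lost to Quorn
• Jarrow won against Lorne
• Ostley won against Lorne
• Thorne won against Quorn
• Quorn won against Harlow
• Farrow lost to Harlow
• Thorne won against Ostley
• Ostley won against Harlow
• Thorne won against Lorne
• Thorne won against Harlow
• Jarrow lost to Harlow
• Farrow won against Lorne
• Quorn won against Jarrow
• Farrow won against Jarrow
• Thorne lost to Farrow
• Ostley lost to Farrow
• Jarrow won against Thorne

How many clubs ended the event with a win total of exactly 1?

Win totals: Lorne 1, Jarrow 3, Harlow 2, Thorne 4, Ostley 2, Farrow 5, Quorn 4.
Exactly 1: Lorne — 1 club.

1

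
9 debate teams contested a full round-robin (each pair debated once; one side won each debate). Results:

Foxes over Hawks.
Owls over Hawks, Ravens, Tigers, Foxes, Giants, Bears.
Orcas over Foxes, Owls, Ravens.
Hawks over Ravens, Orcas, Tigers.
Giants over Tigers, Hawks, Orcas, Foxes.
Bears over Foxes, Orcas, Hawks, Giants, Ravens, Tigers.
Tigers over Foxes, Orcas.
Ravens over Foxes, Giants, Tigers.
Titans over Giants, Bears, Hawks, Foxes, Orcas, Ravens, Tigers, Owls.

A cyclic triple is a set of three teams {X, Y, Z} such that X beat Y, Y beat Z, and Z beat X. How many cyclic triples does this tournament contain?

Win totals: Hawks 3, Orcas 3, Owls 6, Tigers 2, Titans 8, Foxes 1, Giants 4, Ravens 3, Bears 6.
A team with w wins dominates both others in C(w,2) triples; summing gives 3 + 3 + 15 + 1 + 28 + 0 + 6 + 3 + 15 = 74 transitive triples.
Total triples C(9,3) = 84, so cyclic triples = 84 − 74 = 10.

10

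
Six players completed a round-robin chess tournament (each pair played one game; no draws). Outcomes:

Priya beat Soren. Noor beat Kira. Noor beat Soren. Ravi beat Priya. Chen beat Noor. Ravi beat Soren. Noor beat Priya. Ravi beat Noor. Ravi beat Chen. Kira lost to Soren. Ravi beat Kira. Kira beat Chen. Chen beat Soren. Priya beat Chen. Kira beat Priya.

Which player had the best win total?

Ravi

Win totals: Kira 2, Soren 1, Ravi 5, Noor 3, Chen 2, Priya 2.
Ravi leads with 5 wins (next highest: 3).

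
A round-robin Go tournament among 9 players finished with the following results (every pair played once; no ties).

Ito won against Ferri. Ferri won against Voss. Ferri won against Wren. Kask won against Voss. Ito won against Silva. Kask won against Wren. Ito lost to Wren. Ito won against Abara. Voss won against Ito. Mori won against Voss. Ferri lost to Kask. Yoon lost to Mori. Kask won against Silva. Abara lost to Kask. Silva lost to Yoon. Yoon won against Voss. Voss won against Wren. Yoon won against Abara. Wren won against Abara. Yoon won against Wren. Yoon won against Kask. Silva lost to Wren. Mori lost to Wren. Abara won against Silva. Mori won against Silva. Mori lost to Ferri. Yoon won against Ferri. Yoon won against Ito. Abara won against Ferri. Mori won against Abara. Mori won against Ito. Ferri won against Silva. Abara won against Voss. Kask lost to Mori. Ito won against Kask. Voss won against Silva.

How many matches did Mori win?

6

Mori's results: beat Yoon, Silva, Ito, Abara, Voss, Kask; lost to Ferri, Wren.
That is 6 wins.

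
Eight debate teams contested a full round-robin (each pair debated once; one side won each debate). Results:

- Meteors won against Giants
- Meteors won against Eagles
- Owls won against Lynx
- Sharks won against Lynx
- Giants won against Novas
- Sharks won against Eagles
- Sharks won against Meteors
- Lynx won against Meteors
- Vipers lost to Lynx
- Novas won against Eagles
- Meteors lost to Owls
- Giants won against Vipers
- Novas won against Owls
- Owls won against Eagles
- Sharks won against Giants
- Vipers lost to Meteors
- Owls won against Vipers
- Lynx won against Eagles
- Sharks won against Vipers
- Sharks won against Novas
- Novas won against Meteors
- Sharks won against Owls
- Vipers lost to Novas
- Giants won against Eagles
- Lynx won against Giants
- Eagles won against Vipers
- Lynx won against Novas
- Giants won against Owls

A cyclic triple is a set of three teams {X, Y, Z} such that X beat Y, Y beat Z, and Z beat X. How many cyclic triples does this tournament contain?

Win totals: Lynx 5, Novas 4, Giants 4, Sharks 7, Eagles 1, Meteors 3, Vipers 0, Owls 4.
A team with w wins dominates both others in C(w,2) triples; summing gives 10 + 6 + 6 + 21 + 0 + 3 + 0 + 6 = 52 transitive triples.
Total triples C(8,3) = 56, so cyclic triples = 56 − 52 = 4.

4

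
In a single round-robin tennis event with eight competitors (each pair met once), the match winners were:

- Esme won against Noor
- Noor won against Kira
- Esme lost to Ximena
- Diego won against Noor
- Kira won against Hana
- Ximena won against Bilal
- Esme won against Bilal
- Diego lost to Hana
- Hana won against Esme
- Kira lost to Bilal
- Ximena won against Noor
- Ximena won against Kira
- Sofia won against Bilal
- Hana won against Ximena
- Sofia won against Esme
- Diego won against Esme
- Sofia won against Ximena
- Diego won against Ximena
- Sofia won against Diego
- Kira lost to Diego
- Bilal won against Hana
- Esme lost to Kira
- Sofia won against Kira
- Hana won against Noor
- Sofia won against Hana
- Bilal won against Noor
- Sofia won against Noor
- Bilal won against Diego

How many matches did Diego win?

Diego's results: beat Noor, Ximena, Esme, Kira; lost to Hana, Sofia, Bilal.
That is 4 wins.

4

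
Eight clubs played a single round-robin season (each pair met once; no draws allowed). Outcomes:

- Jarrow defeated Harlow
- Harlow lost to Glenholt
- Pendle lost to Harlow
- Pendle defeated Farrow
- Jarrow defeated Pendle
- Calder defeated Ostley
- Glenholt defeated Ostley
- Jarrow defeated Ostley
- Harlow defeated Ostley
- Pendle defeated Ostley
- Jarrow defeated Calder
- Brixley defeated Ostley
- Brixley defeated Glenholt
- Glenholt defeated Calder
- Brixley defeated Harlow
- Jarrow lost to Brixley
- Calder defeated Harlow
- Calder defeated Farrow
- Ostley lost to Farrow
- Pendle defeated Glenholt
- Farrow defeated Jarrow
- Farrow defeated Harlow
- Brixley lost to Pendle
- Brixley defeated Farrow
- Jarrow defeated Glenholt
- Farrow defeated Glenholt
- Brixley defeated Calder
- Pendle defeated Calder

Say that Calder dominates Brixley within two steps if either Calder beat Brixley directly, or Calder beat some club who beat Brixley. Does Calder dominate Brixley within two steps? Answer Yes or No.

Calder did not beat Brixley directly.
Calder beat Ostley, Harlow, Farrow, but each of them lost to Brixley. No two-step path.

No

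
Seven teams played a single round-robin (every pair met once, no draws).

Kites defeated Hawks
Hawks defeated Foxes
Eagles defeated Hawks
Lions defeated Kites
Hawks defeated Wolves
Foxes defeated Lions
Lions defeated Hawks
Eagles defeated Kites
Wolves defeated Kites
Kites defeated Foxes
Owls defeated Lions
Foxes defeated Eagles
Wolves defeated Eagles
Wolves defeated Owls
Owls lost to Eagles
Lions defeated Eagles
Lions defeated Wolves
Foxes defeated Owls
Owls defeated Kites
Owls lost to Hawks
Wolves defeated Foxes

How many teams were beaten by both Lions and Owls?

Lions beat: Eagles, Kites, Wolves, Hawks.
Owls beat: Kites, Lions.
Both beat: Kites — 1.

1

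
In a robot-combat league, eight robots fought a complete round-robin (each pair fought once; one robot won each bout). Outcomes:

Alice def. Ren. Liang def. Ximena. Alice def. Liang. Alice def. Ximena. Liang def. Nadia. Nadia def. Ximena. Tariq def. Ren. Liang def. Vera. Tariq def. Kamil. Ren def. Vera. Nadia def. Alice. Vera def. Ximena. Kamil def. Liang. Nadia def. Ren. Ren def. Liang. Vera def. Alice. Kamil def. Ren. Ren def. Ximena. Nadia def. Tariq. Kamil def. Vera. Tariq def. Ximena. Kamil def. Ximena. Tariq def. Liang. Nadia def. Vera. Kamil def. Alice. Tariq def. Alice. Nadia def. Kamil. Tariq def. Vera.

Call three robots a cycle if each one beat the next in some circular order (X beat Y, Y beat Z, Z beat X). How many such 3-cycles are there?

Win totals: Tariq 6, Ren 3, Vera 2, Ximena 0, Nadia 6, Liang 3, Kamil 5, Alice 3.
A robot with w wins dominates both others in C(w,2) triples; summing gives 15 + 3 + 1 + 0 + 15 + 3 + 10 + 3 = 50 transitive triples.
Total triples C(8,3) = 56, so cyclic triples = 56 − 50 = 6.

6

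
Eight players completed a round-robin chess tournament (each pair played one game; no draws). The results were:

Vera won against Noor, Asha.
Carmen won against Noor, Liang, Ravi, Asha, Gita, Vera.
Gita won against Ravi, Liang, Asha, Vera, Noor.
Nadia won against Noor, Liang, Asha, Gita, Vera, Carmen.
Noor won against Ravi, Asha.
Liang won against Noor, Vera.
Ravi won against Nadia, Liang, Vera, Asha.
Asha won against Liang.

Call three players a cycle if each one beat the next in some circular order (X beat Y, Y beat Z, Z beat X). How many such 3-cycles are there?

7

Win totals: Asha 1, Liang 2, Vera 2, Carmen 6, Noor 2, Nadia 6, Ravi 4, Gita 5.
A player with w wins dominates both others in C(w,2) triples; summing gives 0 + 1 + 1 + 15 + 1 + 15 + 6 + 10 = 49 transitive triples.
Total triples C(8,3) = 56, so cyclic triples = 56 − 49 = 7.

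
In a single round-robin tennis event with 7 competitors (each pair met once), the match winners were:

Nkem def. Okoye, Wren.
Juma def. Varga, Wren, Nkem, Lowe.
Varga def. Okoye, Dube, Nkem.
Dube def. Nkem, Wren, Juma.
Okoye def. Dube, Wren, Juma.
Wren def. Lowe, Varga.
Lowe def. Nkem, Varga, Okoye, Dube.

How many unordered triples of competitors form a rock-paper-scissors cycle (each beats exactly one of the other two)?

Win totals: Okoye 3, Juma 4, Nkem 2, Wren 2, Lowe 4, Dube 3, Varga 3.
A competitor with w wins dominates both others in C(w,2) triples; summing gives 3 + 6 + 1 + 1 + 6 + 3 + 3 = 23 transitive triples.
Total triples C(7,3) = 35, so cyclic triples = 35 − 23 = 12.

12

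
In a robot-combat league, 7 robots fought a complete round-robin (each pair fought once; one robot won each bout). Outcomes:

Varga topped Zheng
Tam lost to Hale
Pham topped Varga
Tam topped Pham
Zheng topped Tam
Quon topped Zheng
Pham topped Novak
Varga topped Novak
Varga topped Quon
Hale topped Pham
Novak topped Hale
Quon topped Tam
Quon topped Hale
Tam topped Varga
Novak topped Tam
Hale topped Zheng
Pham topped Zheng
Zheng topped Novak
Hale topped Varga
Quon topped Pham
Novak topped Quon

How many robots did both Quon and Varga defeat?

1

Quon beat: Pham, Zheng, Hale, Tam.
Varga beat: Zheng, Novak, Quon.
Both beat: Zheng — 1.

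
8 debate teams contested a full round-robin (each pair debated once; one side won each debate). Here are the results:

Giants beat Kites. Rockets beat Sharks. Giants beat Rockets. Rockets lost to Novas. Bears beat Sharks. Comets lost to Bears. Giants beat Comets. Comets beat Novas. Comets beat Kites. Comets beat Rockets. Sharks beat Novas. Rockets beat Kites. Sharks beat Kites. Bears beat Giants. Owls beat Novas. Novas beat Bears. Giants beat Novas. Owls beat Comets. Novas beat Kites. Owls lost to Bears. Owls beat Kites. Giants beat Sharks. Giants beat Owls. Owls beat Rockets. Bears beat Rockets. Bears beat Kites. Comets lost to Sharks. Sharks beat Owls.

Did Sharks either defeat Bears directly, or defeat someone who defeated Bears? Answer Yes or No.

Yes

Sharks did not beat Bears directly.
Sharks beat Comets, Owls, Kites, Novas. Of those, Novas beat Bears.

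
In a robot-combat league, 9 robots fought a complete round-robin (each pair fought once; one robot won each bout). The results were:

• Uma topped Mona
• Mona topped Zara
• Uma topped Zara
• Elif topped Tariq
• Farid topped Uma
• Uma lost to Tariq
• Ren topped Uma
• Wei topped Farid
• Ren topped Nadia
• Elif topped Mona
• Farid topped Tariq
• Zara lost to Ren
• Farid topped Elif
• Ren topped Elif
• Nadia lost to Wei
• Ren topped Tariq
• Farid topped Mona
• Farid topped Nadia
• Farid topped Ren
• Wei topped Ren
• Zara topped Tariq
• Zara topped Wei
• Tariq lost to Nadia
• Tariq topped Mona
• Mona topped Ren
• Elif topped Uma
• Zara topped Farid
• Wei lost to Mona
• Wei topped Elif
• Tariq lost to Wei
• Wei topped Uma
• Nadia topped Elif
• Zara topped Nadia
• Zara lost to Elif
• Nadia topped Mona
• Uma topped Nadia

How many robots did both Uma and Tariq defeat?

Uma beat: Nadia, Zara, Mona.
Tariq beat: Mona, Uma.
Both beat: Mona — 1.

1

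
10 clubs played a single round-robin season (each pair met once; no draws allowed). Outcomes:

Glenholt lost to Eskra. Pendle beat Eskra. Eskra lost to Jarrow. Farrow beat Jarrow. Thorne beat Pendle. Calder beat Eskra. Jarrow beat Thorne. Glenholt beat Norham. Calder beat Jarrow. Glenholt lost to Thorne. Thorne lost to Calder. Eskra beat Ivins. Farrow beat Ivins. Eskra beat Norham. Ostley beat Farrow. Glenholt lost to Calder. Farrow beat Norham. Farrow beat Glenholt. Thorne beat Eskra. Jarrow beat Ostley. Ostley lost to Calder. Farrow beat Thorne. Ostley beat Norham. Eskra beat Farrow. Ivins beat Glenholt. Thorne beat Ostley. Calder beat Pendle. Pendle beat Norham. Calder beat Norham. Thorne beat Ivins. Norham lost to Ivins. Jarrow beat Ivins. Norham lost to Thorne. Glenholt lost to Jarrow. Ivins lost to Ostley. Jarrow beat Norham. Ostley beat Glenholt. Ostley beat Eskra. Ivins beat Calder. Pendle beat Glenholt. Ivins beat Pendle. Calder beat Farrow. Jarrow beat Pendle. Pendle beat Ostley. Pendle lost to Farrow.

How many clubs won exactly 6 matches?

Win totals: Pendle 4, Eskra 4, Ostley 5, Glenholt 1, Jarrow 7, Farrow 6, Ivins 4, Thorne 6, Norham 0, Calder 8.
Exactly 6: Farrow, Thorne — 2 clubs.

2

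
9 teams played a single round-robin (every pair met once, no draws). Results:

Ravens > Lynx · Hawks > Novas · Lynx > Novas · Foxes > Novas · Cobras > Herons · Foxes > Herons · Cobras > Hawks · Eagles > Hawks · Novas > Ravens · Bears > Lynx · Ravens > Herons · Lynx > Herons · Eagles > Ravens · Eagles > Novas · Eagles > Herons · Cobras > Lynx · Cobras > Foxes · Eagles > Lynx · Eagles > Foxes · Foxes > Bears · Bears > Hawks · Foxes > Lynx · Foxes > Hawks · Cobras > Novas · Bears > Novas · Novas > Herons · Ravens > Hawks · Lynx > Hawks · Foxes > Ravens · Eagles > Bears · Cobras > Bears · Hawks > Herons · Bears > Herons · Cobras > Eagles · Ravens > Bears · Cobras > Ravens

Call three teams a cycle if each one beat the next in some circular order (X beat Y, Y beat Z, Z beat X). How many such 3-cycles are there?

3

Win totals: Ravens 4, Foxes 6, Bears 4, Cobras 8, Lynx 3, Hawks 2, Eagles 7, Novas 2, Herons 0.
A team with w wins dominates both others in C(w,2) triples; summing gives 6 + 15 + 6 + 28 + 3 + 1 + 21 + 1 + 0 = 81 transitive triples.
Total triples C(9,3) = 84, so cyclic triples = 84 − 81 = 3.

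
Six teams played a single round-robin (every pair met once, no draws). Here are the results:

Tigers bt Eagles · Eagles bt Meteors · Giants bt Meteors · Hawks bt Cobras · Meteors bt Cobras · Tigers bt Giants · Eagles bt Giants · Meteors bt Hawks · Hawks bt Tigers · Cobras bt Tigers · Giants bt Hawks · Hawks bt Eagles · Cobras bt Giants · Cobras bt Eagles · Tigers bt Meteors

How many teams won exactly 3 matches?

3

Win totals: Tigers 3, Giants 2, Hawks 3, Meteors 2, Cobras 3, Eagles 2.
Exactly 3: Tigers, Hawks, Cobras — 3 teams.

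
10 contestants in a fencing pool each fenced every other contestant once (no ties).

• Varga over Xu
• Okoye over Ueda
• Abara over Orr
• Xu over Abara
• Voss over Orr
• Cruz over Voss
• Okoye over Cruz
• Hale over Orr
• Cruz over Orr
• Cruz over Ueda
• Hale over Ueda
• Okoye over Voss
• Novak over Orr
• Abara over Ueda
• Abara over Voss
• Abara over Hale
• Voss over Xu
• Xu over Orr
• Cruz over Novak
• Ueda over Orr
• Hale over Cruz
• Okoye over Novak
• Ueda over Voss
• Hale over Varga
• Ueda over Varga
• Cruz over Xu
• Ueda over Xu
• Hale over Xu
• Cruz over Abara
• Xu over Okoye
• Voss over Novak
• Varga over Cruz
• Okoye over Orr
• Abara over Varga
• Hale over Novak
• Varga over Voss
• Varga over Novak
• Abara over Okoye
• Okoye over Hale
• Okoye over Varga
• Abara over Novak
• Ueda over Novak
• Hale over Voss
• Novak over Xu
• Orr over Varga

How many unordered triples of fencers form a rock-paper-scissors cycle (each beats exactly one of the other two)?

19

Win totals: Cruz 6, Hale 7, Okoye 7, Novak 2, Abara 7, Xu 3, Ueda 5, Varga 4, Orr 1, Voss 3.
A fencer with w wins dominates both others in C(w,2) triples; summing gives 15 + 21 + 21 + 1 + 21 + 3 + 10 + 6 + 0 + 3 = 101 transitive triples.
Total triples C(10,3) = 120, so cyclic triples = 120 − 101 = 19.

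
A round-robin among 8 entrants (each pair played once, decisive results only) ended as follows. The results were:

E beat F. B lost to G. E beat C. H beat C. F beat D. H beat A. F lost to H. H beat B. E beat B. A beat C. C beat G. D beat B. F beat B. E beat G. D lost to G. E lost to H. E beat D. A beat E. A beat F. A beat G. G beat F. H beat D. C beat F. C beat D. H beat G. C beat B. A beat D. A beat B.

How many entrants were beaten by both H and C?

H beat: A, B, C, D, E, F, G.
C beat: B, D, F, G.
Both beat: B, D, F, G — 4.

4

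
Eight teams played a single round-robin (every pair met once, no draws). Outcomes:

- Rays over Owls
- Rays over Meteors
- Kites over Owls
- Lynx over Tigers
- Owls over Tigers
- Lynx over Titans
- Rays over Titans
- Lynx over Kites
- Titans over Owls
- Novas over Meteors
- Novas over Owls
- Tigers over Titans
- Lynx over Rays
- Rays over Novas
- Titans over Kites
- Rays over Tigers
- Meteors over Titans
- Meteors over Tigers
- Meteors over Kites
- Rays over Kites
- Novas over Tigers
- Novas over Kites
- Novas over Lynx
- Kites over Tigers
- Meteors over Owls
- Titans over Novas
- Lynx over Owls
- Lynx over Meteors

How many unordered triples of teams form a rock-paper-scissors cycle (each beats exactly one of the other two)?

Win totals: Novas 5, Owls 1, Meteors 4, Titans 3, Tigers 1, Rays 6, Kites 2, Lynx 6.
A team with w wins dominates both others in C(w,2) triples; summing gives 10 + 0 + 6 + 3 + 0 + 15 + 1 + 15 = 50 transitive triples.
Total triples C(8,3) = 56, so cyclic triples = 56 − 50 = 6.

6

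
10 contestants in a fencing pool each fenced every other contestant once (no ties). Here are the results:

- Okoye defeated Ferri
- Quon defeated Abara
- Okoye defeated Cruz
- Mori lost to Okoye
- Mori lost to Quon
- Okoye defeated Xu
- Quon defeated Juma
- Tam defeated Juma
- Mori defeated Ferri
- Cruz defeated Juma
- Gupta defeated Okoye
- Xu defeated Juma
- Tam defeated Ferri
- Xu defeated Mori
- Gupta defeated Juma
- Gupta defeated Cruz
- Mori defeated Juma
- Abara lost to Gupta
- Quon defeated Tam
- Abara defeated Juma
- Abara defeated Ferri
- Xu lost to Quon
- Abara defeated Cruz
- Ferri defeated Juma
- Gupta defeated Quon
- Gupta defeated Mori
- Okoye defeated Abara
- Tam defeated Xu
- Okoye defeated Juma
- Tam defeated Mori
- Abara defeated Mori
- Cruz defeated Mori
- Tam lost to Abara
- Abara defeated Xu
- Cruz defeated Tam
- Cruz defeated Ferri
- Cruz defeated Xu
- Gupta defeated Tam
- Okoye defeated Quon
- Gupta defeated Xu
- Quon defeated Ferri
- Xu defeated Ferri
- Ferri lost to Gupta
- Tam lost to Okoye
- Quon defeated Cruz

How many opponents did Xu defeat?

3

Xu's results: beat Ferri, Juma, Mori; lost to Abara, Quon, Okoye, Gupta, Tam, Cruz.
That is 3 wins.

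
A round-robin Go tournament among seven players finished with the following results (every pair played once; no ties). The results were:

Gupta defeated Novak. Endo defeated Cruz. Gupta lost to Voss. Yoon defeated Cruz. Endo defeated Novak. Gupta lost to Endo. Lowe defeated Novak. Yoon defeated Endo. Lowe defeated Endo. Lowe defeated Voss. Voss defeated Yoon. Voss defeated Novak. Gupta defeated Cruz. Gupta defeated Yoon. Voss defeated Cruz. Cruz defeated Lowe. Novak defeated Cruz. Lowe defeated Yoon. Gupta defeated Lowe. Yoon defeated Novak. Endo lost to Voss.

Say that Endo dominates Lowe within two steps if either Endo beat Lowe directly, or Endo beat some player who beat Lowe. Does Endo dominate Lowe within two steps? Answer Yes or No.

Yes

Endo did not beat Lowe directly.
Endo beat Gupta, Cruz, Novak. Of those, Gupta beat Lowe.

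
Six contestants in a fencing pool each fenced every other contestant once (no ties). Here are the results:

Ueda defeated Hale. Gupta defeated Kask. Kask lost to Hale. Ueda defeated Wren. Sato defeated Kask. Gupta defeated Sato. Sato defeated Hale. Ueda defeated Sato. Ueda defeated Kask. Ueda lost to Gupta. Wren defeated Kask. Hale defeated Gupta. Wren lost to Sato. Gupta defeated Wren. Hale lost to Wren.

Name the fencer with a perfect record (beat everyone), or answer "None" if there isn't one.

None

Highest win total is Ueda with 4 (out of 5 possible).
Ueda lost to Gupta, so no fencer went undefeated.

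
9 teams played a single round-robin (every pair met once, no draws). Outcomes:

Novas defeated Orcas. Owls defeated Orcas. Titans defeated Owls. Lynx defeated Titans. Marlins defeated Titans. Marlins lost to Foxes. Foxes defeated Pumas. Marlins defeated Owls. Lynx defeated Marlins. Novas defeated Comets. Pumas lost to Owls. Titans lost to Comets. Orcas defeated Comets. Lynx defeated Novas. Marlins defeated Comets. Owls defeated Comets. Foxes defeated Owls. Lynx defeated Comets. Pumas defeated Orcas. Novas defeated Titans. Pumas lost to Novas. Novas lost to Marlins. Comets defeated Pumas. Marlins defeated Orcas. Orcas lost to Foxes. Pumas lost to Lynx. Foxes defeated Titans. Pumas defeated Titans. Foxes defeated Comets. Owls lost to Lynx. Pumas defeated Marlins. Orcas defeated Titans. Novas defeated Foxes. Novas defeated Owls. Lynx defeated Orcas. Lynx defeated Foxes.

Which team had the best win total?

Lynx

Win totals: Marlins 5, Comets 2, Novas 6, Lynx 8, Pumas 3, Orcas 2, Titans 1, Foxes 6, Owls 3.
Lynx leads with 8 wins (next highest: 6).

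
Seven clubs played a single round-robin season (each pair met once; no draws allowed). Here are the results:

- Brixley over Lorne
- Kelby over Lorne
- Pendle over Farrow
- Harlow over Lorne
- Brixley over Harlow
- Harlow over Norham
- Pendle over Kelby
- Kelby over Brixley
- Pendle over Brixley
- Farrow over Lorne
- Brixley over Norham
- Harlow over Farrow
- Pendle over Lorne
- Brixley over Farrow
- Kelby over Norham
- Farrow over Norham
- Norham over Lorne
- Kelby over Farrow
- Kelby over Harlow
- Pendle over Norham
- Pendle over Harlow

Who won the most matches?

Win totals: Brixley 4, Kelby 5, Farrow 2, Norham 1, Harlow 3, Lorne 0, Pendle 6.
Pendle leads with 6 wins (next highest: 5).

Pendle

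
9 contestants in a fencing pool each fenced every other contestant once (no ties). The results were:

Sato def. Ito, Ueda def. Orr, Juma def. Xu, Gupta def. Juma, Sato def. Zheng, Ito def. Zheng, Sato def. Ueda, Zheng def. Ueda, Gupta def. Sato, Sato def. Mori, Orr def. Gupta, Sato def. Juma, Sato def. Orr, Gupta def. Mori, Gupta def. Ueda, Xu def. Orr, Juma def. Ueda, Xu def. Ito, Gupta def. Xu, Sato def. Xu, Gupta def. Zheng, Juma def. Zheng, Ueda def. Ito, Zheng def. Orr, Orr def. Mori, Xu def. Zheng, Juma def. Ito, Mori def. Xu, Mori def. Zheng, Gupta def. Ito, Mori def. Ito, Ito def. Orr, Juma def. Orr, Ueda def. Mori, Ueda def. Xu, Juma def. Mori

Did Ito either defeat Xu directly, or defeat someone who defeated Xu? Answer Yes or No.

Ito did not beat Xu directly.
Ito beat Zheng, Orr, but each of them lost to Xu. No two-step path.

No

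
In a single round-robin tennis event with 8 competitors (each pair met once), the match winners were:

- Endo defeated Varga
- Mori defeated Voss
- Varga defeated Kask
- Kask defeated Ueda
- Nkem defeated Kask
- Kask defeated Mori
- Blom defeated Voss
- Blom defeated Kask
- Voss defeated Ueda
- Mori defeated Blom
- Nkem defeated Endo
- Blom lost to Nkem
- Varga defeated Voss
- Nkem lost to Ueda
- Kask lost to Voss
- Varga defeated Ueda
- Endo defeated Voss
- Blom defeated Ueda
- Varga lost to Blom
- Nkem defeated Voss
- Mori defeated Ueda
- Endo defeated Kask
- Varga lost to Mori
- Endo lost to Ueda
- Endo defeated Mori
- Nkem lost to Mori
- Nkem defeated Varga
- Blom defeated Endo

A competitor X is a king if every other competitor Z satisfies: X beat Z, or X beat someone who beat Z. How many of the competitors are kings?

6

Varga cannot reach Blom in two steps.
Blom reaches everyone (king).
Nkem reaches everyone (king).
Mori reaches everyone (king).
Ueda reaches everyone (king).
Endo reaches everyone (king).
Kask reaches everyone (king).
Voss cannot reach Varga, Blom in two steps.
Kings: Blom, Nkem, Mori, Ueda, Endo, Kask — 6.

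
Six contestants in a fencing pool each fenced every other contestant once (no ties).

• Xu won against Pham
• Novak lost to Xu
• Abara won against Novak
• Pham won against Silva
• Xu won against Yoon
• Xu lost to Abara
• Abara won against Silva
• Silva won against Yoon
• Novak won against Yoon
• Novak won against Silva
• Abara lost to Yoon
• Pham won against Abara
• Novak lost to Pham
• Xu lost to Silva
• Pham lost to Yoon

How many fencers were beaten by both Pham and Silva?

Pham beat: Novak, Silva, Abara.
Silva beat: Xu, Yoon.
No one was beaten by both.

0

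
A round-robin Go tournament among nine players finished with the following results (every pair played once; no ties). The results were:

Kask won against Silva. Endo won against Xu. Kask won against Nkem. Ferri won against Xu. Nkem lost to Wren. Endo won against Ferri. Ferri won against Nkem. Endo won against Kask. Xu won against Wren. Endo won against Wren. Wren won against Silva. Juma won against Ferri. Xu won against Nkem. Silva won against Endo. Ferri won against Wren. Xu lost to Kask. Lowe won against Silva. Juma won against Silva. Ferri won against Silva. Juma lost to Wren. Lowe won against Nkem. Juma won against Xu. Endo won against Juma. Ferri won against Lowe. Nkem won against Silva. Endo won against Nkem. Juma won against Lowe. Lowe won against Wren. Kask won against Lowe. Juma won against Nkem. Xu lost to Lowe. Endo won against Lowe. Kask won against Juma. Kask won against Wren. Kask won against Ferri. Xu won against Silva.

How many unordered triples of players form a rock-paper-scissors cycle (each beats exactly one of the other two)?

10

Win totals: Kask 7, Lowe 4, Xu 3, Silva 1, Nkem 1, Endo 7, Wren 3, Ferri 5, Juma 5.
A player with w wins dominates both others in C(w,2) triples; summing gives 21 + 6 + 3 + 0 + 0 + 21 + 3 + 10 + 10 = 74 transitive triples.
Total triples C(9,3) = 84, so cyclic triples = 84 − 74 = 10.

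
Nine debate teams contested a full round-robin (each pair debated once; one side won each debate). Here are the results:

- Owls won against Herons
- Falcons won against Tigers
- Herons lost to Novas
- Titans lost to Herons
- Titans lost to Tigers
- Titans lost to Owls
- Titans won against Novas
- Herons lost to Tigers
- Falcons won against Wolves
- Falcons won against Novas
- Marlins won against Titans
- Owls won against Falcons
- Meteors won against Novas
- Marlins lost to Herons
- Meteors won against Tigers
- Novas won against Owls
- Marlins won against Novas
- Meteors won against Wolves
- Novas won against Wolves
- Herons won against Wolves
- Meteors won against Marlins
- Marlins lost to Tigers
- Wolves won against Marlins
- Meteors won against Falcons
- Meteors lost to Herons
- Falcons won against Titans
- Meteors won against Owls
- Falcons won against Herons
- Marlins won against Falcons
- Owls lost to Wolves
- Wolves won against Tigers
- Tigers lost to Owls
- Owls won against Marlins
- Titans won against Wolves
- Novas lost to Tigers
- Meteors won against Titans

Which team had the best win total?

Win totals: Marlins 3, Falcons 5, Novas 3, Wolves 3, Owls 5, Tigers 4, Herons 4, Meteors 7, Titans 2.
Meteors leads with 7 wins (next highest: 5).

Meteors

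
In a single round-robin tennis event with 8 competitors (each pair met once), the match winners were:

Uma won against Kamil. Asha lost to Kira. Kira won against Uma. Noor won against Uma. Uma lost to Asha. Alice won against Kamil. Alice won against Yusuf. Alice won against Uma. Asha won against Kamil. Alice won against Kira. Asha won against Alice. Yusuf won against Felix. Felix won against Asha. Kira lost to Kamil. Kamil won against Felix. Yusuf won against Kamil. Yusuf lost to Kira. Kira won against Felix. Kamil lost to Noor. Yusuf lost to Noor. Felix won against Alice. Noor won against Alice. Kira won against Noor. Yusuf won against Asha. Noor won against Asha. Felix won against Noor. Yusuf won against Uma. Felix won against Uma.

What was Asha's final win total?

Asha's results: beat Uma, Kamil, Alice; lost to Noor, Kira, Yusuf, Felix.
That is 3 wins.

3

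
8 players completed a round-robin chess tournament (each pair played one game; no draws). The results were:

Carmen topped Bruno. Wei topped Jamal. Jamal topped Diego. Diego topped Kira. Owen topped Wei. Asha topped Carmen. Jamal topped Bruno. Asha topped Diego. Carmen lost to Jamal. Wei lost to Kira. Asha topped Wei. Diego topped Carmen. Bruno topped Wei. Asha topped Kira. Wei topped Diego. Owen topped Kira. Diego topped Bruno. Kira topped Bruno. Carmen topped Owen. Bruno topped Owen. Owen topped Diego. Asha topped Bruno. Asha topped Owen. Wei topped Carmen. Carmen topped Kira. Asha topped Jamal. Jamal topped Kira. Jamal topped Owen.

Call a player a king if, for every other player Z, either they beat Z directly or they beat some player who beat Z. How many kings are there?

1

Wei cannot reach Asha in two steps.
Asha reaches everyone (king).
Owen cannot reach Asha in two steps.
Carmen cannot reach Asha, Jamal in two steps.
Diego cannot reach Asha, Jamal in two steps.
Bruno cannot reach Asha in two steps.
Kira cannot reach Asha in two steps.
Jamal cannot reach Asha in two steps.
Kings: Asha — 1.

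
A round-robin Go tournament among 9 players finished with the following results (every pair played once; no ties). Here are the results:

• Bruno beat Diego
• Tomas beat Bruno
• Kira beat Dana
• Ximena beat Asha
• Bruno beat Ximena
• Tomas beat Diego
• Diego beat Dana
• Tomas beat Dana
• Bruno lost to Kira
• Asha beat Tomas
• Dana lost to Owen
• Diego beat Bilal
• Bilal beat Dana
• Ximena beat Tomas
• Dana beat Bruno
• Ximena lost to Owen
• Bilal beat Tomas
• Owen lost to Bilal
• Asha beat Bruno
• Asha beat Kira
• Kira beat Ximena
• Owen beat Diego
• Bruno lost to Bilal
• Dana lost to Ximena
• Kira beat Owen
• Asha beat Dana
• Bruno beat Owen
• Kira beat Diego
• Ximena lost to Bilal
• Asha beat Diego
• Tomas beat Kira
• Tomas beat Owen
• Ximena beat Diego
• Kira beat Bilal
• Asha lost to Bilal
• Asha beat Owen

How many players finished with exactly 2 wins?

1

Win totals: Bruno 3, Dana 1, Owen 3, Diego 2, Kira 6, Ximena 4, Tomas 5, Asha 6, Bilal 6.
Exactly 2: Diego — 1 player.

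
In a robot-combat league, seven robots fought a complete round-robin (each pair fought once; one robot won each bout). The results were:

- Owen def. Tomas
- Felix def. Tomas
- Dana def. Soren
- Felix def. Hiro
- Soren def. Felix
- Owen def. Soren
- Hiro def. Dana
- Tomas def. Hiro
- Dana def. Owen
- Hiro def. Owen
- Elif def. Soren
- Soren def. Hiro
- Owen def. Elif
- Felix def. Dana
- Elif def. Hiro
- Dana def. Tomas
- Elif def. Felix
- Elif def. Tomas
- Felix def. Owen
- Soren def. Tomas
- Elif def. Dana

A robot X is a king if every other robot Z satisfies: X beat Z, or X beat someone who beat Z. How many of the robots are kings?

4

Tomas cannot reach Soren, Felix, Elif in two steps.
Owen reaches everyone (king).
Soren cannot reach Elif in two steps.
Felix reaches everyone (king).
Hiro cannot reach Felix in two steps.
Elif reaches everyone (king).
Dana reaches everyone (king).
Kings: Owen, Felix, Elif, Dana — 4.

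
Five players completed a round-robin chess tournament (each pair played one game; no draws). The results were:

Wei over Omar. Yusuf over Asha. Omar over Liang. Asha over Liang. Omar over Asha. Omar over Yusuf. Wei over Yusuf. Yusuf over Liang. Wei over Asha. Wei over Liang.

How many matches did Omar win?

3

Omar's results: beat Yusuf, Liang, Asha; lost to Wei.
That is 3 wins.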